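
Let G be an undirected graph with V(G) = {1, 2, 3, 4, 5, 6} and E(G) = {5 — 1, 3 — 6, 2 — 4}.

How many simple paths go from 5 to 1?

1

5–1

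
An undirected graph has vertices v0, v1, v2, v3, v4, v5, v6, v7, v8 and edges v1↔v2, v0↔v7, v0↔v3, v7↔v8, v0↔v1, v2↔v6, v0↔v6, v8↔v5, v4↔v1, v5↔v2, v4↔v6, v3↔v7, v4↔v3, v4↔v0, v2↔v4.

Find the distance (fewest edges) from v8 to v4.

3

Distance 0: v8.
Distance 1: v5, v7.
Distance 2: v0, v2, v3.
Distance 3: v1, v4, v6 — contains v4.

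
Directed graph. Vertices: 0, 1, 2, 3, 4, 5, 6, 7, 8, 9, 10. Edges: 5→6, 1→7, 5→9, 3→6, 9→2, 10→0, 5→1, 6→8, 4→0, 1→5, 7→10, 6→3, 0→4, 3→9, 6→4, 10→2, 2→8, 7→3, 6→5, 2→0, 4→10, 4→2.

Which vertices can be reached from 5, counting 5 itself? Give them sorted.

Start at 5.
Its neighbours: 1, 6, 9.
Then their neighbours: 2, 3, 4, 7, 8.
Then next layer: 0, 10.
Every vertex is now reached.

0, 1, 2, 3, 4, 5, 6, 7, 8, 9, 10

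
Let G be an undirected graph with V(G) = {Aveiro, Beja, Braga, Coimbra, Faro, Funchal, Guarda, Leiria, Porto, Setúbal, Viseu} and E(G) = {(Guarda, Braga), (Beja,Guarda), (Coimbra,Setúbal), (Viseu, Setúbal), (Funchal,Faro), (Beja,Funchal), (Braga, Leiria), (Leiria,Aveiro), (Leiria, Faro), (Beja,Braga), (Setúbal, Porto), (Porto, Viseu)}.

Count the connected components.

2

From Aveiro: component {Aveiro, Beja, Braga, Faro, Funchal, Guarda, Leiria}.
From Coimbra: component {Coimbra, Porto, Setúbal, Viseu}.
That's 2 components.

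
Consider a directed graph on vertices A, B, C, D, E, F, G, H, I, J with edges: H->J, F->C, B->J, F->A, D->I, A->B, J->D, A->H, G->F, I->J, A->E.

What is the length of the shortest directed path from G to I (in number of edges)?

6

Distance 0: G.
Distance 1: F.
Distance 2: A, C.
Distance 3: B, E, H.
Distance 4: J.
Distance 5: D.
Distance 6: I — contains I.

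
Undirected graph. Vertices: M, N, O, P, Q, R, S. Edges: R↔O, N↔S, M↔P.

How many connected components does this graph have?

From M: component {M, P}.
From N: component {N, S}.
From O: component {O, R}.
From Q: component {Q}.
That's 4 components.

4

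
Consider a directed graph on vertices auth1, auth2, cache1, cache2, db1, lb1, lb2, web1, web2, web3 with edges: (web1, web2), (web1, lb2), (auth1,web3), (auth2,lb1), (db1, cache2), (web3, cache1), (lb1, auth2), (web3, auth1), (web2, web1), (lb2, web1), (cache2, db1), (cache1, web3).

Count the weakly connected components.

From auth1: component {auth1, cache1, web3}.
From auth2: component {auth2, lb1}.
From cache2: component {cache2, db1}.
From lb2: component {lb2, web1, web2}.
That's 4 components.

4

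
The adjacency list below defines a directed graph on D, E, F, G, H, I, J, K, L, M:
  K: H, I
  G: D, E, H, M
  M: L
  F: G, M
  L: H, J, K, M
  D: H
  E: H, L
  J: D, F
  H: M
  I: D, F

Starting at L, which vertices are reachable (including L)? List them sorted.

Start at L.
Its neighbours: H, J, K, M.
Then their neighbours: D, F, I.
Then next layer: G.
Then next layer: E.
Every vertex is now reached.

D, E, F, G, H, I, J, K, L, M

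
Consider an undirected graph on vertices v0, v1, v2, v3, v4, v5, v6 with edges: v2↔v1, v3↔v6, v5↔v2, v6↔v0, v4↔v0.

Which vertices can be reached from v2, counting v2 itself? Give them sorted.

Start at v2.
Its neighbours: v1, v5.
Nothing further is reachable.

v1, v2, v5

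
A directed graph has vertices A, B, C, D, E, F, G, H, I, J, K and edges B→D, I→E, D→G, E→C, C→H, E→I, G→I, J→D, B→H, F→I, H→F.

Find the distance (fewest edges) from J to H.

Distance 0: J.
Distance 1: D.
Distance 2: G.
Distance 3: I.
Distance 4: E.
Distance 5: C.
Distance 6: H — contains H.

6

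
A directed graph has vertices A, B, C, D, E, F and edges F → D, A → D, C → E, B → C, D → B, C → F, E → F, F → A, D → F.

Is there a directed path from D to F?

Explore from D.
Distance 1: reach B, F.
Found F.

Yes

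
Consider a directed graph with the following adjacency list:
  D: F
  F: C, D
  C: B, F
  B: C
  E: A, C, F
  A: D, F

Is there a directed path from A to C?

Explore from A.
Distance 1: reach D, F.
Distance 2: reach C.
Found C.

Yes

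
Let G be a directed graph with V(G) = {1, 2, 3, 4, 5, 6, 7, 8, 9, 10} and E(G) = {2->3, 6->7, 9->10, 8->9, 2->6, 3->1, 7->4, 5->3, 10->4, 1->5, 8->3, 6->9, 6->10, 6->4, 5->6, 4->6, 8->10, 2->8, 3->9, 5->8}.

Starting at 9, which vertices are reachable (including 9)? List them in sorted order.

Start at 9.
Its neighbours: 10.
Then their neighbours: 4.
Then next layer: 6.
Then next layer: 7.
Nothing further is reachable.

4, 6, 7, 9, 10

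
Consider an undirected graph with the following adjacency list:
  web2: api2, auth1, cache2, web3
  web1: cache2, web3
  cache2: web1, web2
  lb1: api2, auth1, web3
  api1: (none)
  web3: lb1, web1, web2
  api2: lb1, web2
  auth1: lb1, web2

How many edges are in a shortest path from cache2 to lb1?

Distance 0: cache2.
Distance 1: web1, web2.
Distance 2: api2, auth1, web3.
Distance 3: lb1 — contains lb1.

3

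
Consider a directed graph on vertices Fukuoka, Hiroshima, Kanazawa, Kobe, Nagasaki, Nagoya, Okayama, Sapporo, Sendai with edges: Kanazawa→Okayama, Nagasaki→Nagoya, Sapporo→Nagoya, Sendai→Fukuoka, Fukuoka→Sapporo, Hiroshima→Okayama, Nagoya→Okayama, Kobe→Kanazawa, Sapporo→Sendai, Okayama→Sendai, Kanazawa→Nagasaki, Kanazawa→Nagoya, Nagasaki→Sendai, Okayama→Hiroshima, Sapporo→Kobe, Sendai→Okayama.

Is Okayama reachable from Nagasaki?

Yes

Explore from Nagasaki.
Distance 1: reach Nagoya, Sendai.
Distance 2: reach Fukuoka, Okayama.
Found Okayama.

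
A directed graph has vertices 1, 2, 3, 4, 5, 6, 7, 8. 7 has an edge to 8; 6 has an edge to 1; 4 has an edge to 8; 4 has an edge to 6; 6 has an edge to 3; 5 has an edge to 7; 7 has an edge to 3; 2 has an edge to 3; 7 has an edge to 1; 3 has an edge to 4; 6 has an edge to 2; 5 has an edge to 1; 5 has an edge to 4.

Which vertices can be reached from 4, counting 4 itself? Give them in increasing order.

Start at 4.
Its neighbours: 6, 8.
Then their neighbours: 1, 2, 3.
Nothing further is reachable.

1, 2, 3, 4, 6, 8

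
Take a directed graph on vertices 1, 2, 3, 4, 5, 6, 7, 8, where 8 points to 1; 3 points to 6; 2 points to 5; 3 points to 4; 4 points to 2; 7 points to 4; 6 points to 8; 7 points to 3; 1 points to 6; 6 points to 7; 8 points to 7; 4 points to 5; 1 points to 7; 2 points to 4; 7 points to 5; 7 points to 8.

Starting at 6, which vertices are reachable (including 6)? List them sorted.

1, 2, 3, 4, 5, 6, 7, 8

Start at 6.
Its neighbours: 7, 8.
Then their neighbours: 1, 3, 4, 5.
Then next layer: 2.
Every vertex is now reached.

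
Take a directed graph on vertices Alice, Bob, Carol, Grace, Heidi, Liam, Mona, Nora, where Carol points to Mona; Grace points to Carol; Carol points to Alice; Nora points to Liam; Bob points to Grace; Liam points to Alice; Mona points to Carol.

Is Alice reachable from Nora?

Yes

Explore from Nora.
Distance 1: reach Liam.
Distance 2: reach Alice.
Found Alice.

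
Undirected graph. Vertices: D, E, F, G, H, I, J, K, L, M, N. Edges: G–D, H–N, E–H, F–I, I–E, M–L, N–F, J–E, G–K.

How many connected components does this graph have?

3

From D: component {D, G, K}.
From E: component {E, F, H, I, J, N}.
From L: component {L, M}.
That's 3 components.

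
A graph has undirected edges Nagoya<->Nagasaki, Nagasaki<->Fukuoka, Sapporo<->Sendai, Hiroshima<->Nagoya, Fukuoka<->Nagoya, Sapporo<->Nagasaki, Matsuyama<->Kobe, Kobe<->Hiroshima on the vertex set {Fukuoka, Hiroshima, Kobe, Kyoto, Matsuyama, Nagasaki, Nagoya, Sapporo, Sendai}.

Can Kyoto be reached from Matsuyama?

Explore from Matsuyama.
Distance 1: reach Kobe.
Distance 2: reach Hiroshima.
Distance 3: reach Nagoya.
Distance 4: reach Fukuoka, Nagasaki.
Distance 5: reach Sapporo.
Distance 6: reach Sendai.
The search is exhausted without reaching Kyoto; it lies in a different component.

No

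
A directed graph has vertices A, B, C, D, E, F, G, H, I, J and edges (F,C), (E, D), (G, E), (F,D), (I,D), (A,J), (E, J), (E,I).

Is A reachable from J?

No

J has no outgoing edges, so nothing is reachable from it.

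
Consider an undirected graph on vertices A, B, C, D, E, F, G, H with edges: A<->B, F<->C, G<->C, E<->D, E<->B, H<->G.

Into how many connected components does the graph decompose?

2

From A: component {A, B, D, E}.
From C: component {C, F, G, H}.
That's 2 components.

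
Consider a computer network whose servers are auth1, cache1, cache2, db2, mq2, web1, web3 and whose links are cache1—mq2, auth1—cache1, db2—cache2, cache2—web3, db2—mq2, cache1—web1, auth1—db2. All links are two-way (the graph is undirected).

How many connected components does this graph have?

1

From auth1: component {auth1, cache1, cache2, db2, mq2, web1, web3}.
That's 1 component.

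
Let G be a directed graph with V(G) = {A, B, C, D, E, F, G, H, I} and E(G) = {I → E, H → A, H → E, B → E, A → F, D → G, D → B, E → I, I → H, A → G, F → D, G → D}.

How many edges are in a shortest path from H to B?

4

Distance 0: H.
Distance 1: A, E.
Distance 2: F, G, I.
Distance 3: D.
Distance 4: B — contains B.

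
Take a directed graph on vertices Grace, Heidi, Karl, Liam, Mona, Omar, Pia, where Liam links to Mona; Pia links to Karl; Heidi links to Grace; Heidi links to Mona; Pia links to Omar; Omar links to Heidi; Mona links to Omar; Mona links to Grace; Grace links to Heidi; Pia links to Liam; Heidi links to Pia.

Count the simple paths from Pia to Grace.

Pia→Liam→Mona→Grace
Pia→Liam→Mona→Omar→Heidi→Grace
Pia→Omar→Heidi→Grace
Pia→Omar→Heidi→Mona→Grace

4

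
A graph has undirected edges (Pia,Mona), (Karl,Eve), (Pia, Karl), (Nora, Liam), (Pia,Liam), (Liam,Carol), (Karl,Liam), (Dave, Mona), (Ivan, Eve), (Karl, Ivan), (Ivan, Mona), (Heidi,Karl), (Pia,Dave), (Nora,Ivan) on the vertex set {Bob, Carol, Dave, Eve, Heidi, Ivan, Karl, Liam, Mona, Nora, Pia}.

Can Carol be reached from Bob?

Bob has no edges, so nothing is reachable from it.

No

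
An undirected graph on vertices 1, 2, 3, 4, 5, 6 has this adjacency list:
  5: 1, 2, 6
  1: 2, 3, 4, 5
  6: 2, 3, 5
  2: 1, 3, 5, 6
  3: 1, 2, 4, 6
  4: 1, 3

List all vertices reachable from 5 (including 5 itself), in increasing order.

Start at 5.
Its neighbours: 1, 2, 6.
Then their neighbours: 3, 4.
Every vertex is now reached.

1, 2, 3, 4, 5, 6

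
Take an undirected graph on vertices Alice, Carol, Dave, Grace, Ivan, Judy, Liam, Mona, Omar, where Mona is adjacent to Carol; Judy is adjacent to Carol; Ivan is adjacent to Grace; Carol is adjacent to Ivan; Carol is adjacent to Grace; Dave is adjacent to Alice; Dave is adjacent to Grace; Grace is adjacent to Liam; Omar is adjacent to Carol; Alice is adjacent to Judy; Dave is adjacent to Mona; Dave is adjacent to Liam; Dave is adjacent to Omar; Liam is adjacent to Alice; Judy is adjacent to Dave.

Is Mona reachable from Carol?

Yes

Explore from Carol.
Distance 1: reach Grace, Ivan, Judy, Mona, Omar.
Found Mona.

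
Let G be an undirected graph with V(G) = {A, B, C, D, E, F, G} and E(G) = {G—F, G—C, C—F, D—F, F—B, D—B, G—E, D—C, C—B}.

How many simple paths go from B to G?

10

B–C–D–F–G
B–C–F–G
B–C–G
B–D–C–F–G
B–D–C–G
B–D–F–C–G
B–D–F–G
B–F–C–G
B–F–D–C–G
B–F–G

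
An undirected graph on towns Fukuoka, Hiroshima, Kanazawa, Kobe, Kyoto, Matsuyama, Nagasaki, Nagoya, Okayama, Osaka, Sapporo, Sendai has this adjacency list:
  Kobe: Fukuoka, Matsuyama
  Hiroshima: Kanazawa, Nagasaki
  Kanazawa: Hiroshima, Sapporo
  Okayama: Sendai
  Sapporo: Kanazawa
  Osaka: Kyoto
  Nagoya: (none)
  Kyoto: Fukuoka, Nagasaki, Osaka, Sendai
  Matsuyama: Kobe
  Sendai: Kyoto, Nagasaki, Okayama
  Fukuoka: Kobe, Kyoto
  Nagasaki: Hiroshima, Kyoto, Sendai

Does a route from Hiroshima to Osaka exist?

Explore from Hiroshima.
Distance 1: reach Kanazawa, Nagasaki.
Distance 2: reach Kyoto, Sapporo, Sendai.
Distance 3: reach Fukuoka, Okayama, Osaka.
Found Osaka.

Yes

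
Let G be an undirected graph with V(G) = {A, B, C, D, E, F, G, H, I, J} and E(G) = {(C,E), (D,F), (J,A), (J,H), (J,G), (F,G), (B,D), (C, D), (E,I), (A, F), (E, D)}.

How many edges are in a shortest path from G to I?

4

Distance 0: G.
Distance 1: F, J.
Distance 2: A, D, H.
Distance 3: B, C, E.
Distance 4: I — contains I.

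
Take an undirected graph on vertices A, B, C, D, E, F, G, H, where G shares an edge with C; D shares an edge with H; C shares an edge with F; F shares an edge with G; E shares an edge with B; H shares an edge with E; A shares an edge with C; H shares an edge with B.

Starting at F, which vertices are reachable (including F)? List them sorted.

Start at F.
Its neighbours: C, G.
Then their neighbours: A.
Nothing further is reachable.

A, C, F, G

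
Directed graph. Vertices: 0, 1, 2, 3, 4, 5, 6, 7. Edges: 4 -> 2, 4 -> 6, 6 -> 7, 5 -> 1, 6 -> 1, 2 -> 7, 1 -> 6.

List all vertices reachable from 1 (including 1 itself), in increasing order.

Start at 1.
Its neighbours: 6.
Then their neighbours: 7.
Nothing further is reachable.

1, 6, 7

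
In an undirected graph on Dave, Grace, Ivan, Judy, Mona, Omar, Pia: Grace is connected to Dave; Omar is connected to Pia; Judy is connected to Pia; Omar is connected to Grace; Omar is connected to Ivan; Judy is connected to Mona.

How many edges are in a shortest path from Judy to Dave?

Distance 0: Judy.
Distance 1: Mona, Pia.
Distance 2: Omar.
Distance 3: Grace, Ivan.
Distance 4: Dave — contains Dave.

4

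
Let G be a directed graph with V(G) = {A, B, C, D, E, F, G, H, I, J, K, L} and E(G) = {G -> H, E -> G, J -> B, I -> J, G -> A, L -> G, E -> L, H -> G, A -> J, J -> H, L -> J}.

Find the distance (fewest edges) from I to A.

Distance 0: I.
Distance 1: J.
Distance 2: B, H.
Distance 3: G.
Distance 4: A — contains A.

4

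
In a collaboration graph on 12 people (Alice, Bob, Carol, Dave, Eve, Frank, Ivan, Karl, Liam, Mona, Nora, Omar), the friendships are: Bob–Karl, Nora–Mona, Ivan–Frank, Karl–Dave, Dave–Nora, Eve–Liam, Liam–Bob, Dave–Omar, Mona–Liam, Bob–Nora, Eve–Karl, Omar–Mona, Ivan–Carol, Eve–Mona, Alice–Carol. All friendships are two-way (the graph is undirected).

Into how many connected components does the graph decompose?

2

From Alice: component {Alice, Carol, Frank, Ivan}.
From Bob: component {Bob, Dave, Eve, Karl, Liam, Mona, Nora, Omar}.
That's 2 components.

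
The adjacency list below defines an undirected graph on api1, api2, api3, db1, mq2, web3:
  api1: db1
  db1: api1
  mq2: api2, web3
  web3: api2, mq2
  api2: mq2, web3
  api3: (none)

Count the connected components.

From api1: component {api1, db1}.
From api2: component {api2, mq2, web3}.
From api3: component {api3}.
That's 3 components.

3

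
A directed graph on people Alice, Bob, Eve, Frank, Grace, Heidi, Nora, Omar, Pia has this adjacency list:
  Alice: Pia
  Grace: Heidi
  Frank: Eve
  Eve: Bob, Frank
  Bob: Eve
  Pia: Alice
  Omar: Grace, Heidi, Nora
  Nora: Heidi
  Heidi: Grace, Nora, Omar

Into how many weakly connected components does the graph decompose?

3

From Alice: component {Alice, Pia}.
From Bob: component {Bob, Eve, Frank}.
From Grace: component {Grace, Heidi, Nora, Omar}.
That's 3 components.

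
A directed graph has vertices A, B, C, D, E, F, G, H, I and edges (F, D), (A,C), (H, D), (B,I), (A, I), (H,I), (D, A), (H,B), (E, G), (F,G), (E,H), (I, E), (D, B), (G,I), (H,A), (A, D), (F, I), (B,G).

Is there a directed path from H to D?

Explore from H.
Distance 1: reach A, B, D, I.
Found D.

Yes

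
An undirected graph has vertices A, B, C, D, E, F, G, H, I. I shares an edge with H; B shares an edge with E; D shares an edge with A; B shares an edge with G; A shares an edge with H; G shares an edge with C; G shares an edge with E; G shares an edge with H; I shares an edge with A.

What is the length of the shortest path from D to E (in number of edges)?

Distance 0: D.
Distance 1: A.
Distance 2: H, I.
Distance 3: G.
Distance 4: B, C, E — contains E.

4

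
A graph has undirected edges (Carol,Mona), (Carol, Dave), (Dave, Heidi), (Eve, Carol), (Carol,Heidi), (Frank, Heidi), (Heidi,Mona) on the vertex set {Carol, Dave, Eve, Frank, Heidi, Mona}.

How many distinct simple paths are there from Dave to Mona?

Dave–Carol–Heidi–Mona
Dave–Carol–Mona
Dave–Heidi–Carol–Mona
Dave–Heidi–Mona

4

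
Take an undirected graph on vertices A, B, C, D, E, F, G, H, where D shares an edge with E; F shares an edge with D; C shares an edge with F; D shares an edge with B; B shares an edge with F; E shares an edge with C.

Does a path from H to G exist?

H has no edges, so nothing is reachable from it.

No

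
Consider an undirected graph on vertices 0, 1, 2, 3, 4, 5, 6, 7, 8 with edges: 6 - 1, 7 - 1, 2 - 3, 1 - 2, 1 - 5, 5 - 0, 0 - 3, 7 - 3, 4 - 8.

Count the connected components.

2

From 0: component {0, 1, 2, 3, 5, 6, 7}.
From 4: component {4, 8}.
That's 2 components.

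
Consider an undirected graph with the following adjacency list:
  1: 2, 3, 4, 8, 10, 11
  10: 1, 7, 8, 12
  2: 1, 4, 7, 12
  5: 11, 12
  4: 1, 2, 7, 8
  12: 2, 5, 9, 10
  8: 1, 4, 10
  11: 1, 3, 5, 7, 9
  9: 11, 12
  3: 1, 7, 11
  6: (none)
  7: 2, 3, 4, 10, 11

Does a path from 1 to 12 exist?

Explore from 1.
Distance 1: reach 2, 3, 4, 8, 10, 11.
Distance 2: reach 5, 7, 9, 12.
Found 12.

Yes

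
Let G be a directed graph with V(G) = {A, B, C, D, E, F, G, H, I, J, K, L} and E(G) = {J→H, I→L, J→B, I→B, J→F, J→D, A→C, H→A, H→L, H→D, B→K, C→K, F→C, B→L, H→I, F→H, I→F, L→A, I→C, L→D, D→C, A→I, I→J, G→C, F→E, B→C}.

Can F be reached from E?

No

E has no outgoing edges, so nothing is reachable from it.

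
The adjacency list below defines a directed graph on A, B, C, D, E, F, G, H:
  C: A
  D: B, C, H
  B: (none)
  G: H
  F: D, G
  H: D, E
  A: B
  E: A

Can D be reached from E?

No

Explore from E.
Distance 1: reach A.
Distance 2: reach B.
The search from E is exhausted; no directed path reaches D.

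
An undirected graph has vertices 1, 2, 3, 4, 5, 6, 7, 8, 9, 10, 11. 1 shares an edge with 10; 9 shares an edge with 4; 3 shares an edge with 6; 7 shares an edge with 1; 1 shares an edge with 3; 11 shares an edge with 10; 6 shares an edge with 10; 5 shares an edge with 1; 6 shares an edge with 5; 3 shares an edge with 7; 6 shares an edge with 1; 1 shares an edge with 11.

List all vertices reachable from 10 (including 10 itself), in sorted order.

1, 3, 5, 6, 7, 10, 11

Start at 10.
Its neighbours: 1, 6, 11.
Then their neighbours: 3, 5, 7.
Nothing further is reachable.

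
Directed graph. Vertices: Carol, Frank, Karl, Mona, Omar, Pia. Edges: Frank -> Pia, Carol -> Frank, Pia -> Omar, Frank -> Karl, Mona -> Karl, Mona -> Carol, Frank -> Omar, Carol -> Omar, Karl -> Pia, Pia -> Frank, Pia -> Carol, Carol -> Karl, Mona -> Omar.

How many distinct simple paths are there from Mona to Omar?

11

Mona→Carol→Frank→Karl→Pia→Omar
Mona→Carol→Frank→Omar
Mona→Carol→Frank→Pia→Omar
Mona→Carol→Karl→Pia→Frank→Omar
Mona→Carol→Karl→Pia→Omar
Mona→Carol→Omar
Mona→Karl→Pia→Carol→Frank→Omar
Mona→Karl→Pia→Carol→Omar
Mona→Karl→Pia→Frank→Omar
Mona→Karl→Pia→Omar
Mona→Omar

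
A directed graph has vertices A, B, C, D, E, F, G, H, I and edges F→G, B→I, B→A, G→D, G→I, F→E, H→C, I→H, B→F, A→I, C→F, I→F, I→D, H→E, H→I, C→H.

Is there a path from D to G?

D has no outgoing edges, so nothing is reachable from it.

No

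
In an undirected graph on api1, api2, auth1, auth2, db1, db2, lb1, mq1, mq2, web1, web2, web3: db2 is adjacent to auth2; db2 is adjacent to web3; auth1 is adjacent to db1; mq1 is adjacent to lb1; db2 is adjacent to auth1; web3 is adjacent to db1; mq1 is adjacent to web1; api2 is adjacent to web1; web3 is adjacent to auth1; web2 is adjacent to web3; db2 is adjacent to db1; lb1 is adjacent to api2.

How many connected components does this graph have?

4

From api1: component {api1}.
From api2: component {api2, lb1, mq1, web1}.
From auth1: component {auth1, auth2, db1, db2, web2, web3}.
From mq2: component {mq2}.
That's 4 components.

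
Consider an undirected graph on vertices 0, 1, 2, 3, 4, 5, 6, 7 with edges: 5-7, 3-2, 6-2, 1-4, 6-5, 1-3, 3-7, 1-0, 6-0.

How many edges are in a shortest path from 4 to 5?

4

Distance 0: 4.
Distance 1: 1.
Distance 2: 0, 3.
Distance 3: 2, 6, 7.
Distance 4: 5 — contains 5.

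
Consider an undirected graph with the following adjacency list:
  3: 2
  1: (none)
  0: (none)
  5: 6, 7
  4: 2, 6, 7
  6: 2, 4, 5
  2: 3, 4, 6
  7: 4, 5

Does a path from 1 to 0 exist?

1 has no edges, so nothing is reachable from it.

No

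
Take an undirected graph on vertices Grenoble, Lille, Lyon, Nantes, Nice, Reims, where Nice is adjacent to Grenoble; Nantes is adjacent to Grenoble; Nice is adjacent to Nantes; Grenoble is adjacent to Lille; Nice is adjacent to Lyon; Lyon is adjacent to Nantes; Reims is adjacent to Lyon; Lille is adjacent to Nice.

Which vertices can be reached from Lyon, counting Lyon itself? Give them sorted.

Start at Lyon.
Its neighbours: Nantes, Nice, Reims.
Then their neighbours: Grenoble, Lille.
Every vertex is now reached.

Grenoble, Lille, Lyon, Nantes, Nice, Reims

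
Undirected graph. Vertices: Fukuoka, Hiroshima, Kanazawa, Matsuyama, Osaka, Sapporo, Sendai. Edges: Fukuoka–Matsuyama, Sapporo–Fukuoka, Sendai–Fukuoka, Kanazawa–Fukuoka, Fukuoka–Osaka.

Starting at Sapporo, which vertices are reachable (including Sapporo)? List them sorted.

Start at Sapporo.
Its neighbours: Fukuoka.
Then their neighbours: Kanazawa, Matsuyama, Osaka, Sendai.
Nothing further is reachable.

Fukuoka, Kanazawa, Matsuyama, Osaka, Sapporo, Sendai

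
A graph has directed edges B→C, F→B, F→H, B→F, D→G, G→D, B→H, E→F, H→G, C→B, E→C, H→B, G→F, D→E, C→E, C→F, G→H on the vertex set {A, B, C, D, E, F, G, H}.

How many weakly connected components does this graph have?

From A: component {A}.
From B: component {B, C, D, E, F, G, H}.
That's 2 components.

2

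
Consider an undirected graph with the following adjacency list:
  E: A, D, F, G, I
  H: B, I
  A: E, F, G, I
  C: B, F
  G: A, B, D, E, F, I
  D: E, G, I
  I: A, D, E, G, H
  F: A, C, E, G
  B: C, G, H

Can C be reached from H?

Explore from H.
Distance 1: reach B, I.
Distance 2: reach A, C, D, E, G.
Found C.

Yes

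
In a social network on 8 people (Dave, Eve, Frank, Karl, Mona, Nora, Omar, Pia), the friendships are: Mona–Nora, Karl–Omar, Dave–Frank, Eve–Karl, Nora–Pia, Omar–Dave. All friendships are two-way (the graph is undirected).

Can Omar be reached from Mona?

No

Explore from Mona.
Distance 1: reach Nora.
Distance 2: reach Pia.
The search is exhausted without reaching Omar; it lies in a different component.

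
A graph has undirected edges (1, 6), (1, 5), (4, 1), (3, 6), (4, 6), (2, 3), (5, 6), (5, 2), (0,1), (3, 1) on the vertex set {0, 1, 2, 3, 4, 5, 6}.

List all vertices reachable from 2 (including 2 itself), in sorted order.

0, 1, 2, 3, 4, 5, 6

Start at 2.
Its neighbours: 3, 5.
Then their neighbours: 1, 6.
Then next layer: 0, 4.
Every vertex is now reached.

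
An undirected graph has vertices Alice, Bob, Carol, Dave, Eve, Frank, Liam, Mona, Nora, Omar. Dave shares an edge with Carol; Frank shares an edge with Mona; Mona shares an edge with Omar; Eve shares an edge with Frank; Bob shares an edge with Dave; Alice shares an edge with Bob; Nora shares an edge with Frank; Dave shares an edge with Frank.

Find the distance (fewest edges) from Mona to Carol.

Distance 0: Mona.
Distance 1: Frank, Omar.
Distance 2: Dave, Eve, Nora.
Distance 3: Bob, Carol — contains Carol.

3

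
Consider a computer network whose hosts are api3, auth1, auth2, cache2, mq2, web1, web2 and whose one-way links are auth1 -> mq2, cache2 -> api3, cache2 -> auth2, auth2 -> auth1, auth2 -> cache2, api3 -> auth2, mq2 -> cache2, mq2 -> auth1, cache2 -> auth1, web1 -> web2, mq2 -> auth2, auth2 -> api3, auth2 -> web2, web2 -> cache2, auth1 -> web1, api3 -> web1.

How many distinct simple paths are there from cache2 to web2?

9

cache2→api3→auth2→auth1→web1→web2
cache2→api3→auth2→web2
cache2→api3→web1→web2
cache2→auth1→mq2→auth2→api3→web1→web2
cache2→auth1→mq2→auth2→web2
cache2→auth1→web1→web2
cache2→auth2→api3→web1→web2
cache2→auth2→auth1→web1→web2
cache2→auth2→web2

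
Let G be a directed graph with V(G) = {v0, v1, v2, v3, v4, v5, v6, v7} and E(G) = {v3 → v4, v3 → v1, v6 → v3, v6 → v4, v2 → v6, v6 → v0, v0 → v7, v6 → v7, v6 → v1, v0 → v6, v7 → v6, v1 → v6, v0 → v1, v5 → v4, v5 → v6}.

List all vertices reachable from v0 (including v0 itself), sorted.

v0, v1, v3, v4, v6, v7

Start at v0.
Its neighbours: v1, v6, v7.
Then their neighbours: v3, v4.
Nothing further is reachable.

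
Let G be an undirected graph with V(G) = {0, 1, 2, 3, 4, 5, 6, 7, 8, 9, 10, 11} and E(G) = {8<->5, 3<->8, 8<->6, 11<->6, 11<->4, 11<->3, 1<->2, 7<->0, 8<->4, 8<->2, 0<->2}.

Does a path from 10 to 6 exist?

10 has no edges, so nothing is reachable from it.

No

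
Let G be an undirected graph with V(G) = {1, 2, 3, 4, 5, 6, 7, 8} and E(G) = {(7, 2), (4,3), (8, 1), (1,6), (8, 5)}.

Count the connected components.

3

From 1: component {1, 5, 6, 8}.
From 2: component {2, 7}.
From 3: component {3, 4}.
That's 3 components.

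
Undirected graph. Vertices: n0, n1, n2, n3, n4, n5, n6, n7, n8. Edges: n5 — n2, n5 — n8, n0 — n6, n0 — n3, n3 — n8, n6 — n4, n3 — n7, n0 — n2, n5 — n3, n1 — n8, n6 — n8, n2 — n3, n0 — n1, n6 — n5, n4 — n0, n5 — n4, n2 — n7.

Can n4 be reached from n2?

Yes

Explore from n2.
Distance 1: reach n0, n3, n5, n7.
Distance 2: reach n1, n4, n6, n8.
Found n4.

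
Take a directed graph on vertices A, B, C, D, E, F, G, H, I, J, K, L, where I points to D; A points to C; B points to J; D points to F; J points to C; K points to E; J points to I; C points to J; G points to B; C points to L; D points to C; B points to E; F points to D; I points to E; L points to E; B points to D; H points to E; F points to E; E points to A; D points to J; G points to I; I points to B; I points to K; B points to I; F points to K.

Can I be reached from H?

Yes

Explore from H.
Distance 1: reach E.
Distance 2: reach A.
Distance 3: reach C.
Distance 4: reach J, L.
Distance 5: reach I.
Found I.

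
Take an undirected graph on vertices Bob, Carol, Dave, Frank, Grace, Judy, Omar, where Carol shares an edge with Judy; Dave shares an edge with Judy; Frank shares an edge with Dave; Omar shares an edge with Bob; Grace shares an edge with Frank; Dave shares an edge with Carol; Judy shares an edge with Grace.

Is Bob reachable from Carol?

No

Explore from Carol.
Distance 1: reach Dave, Judy.
Distance 2: reach Frank, Grace.
The search is exhausted without reaching Bob; it lies in a different component.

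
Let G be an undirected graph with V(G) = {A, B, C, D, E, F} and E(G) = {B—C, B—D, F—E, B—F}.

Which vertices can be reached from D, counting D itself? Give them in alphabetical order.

Start at D.
Its neighbours: B.
Then their neighbours: C, F.
Then next layer: E.
Nothing further is reachable.

B, C, D, E, F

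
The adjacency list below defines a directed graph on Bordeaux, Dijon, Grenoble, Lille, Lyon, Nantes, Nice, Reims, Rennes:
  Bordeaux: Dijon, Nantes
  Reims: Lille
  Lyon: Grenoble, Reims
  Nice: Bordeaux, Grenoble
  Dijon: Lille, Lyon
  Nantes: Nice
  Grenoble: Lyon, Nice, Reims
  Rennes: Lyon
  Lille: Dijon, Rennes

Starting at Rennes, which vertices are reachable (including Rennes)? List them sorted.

Bordeaux, Dijon, Grenoble, Lille, Lyon, Nantes, Nice, Reims, Rennes

Start at Rennes.
Its neighbours: Lyon.
Then their neighbours: Grenoble, Reims.
Then next layer: Lille, Nice.
Then next layer: Bordeaux, Dijon.
Then next layer: Nantes.
Every vertex is now reached.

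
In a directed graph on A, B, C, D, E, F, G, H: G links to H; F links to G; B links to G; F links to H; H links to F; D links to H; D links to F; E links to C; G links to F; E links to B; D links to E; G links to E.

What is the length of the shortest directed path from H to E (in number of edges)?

3

Distance 0: H.
Distance 1: F.
Distance 2: G.
Distance 3: E — contains E.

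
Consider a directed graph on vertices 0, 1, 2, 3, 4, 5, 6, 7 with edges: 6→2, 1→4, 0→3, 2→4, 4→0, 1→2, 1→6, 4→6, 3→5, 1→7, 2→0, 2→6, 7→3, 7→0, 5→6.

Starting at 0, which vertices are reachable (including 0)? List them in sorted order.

0, 2, 3, 4, 5, 6

Start at 0.
Its neighbours: 3.
Then their neighbours: 5.
Then next layer: 6.
Then next layer: 2.
Then next layer: 4.
Nothing further is reachable.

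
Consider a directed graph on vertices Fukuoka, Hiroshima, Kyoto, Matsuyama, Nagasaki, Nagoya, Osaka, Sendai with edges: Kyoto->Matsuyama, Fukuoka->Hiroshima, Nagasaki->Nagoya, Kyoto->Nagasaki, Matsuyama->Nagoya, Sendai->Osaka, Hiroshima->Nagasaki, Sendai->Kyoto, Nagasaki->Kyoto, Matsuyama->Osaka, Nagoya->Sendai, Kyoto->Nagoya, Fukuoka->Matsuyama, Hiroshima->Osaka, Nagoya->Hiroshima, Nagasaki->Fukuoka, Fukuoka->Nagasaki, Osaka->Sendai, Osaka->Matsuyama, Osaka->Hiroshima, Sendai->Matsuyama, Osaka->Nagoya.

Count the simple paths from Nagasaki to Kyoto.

10

Nagasaki→Fukuoka→Hiroshima→Osaka→Matsuyama→Nagoya→Sendai→Kyoto
Nagasaki→Fukuoka→Hiroshima→Osaka→Nagoya→Sendai→Kyoto
Nagasaki→Fukuoka→Hiroshima→Osaka→Sendai→Kyoto
Nagasaki→Fukuoka→Matsuyama→Nagoya→Hiroshima→Osaka→Sendai→Kyoto
Nagasaki→Fukuoka→Matsuyama→Nagoya→Sendai→Kyoto
Nagasaki→Fukuoka→Matsuyama→Osaka→Nagoya→Sendai→Kyoto
Nagasaki→Fukuoka→Matsuyama→Osaka→Sendai→Kyoto
Nagasaki→Kyoto
Nagasaki→Nagoya→Hiroshima→Osaka→Sendai→Kyoto
Nagasaki→Nagoya→Sendai→Kyoto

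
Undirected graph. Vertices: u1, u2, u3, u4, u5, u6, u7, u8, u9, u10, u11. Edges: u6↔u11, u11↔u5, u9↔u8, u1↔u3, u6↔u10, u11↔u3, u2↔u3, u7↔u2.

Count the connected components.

From u1: component {u1, u2, u3, u5, u6, u7, u10, u11}.
From u4: component {u4}.
From u8: component {u8, u9}.
That's 3 components.

3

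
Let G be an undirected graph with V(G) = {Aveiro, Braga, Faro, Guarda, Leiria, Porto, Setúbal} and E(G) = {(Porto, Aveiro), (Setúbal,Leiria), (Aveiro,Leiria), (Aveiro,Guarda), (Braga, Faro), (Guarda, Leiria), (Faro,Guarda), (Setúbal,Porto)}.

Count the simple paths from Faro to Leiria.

Faro–Guarda–Aveiro–Leiria
Faro–Guarda–Aveiro–Porto–Setúbal–Leiria
Faro–Guarda–Leiria

3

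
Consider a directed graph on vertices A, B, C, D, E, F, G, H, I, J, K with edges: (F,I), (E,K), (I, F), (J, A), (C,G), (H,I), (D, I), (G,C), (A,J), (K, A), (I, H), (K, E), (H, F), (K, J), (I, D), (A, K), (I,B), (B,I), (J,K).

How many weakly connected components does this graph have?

From A: component {A, E, J, K}.
From B: component {B, D, F, H, I}.
From C: component {C, G}.
That's 3 components.

3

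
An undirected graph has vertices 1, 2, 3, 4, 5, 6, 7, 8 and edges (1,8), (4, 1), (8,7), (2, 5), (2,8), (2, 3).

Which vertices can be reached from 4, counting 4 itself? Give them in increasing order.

1, 2, 3, 4, 5, 7, 8

Start at 4.
Its neighbours: 1.
Then their neighbours: 8.
Then next layer: 2, 7.
Then next layer: 3, 5.
Nothing further is reachable.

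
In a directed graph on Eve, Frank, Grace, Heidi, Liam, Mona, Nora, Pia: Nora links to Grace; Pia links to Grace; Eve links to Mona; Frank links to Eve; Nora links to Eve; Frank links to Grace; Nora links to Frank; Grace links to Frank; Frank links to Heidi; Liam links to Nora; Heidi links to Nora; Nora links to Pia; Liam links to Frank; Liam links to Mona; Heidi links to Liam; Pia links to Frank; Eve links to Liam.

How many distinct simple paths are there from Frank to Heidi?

1

Frank→Heidi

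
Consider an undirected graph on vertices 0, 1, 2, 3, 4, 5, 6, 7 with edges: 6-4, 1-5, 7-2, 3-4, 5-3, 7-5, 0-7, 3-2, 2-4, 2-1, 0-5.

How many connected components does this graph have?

From 0: component {0, 1, 2, 3, 4, 5, 6, 7}.
That's 1 component.

1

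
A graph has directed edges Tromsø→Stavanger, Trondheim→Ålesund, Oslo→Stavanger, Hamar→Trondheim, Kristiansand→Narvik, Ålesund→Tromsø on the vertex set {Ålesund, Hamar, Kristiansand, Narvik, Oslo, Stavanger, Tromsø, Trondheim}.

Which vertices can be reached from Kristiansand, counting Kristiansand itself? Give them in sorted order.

Start at Kristiansand.
Its neighbours: Narvik.
Nothing further is reachable.

Kristiansand, Narvik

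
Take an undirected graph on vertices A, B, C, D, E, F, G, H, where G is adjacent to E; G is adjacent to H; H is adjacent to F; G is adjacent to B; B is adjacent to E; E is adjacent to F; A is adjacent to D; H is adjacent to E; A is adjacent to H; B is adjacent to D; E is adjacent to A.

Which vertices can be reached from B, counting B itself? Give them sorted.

A, B, D, E, F, G, H

Start at B.
Its neighbours: D, E, G.
Then their neighbours: A, F, H.
Nothing further is reachable.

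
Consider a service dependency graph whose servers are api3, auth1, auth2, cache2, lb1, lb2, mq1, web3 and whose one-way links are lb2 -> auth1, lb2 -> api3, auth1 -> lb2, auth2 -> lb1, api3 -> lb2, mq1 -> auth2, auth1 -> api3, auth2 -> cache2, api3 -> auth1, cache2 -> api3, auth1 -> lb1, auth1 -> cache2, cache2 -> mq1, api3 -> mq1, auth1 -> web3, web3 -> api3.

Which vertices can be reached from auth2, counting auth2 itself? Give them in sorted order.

api3, auth1, auth2, cache2, lb1, lb2, mq1, web3

Start at auth2.
Its neighbours: cache2, lb1.
Then their neighbours: api3, mq1.
Then next layer: auth1, lb2.
Then next layer: web3.
Every vertex is now reached.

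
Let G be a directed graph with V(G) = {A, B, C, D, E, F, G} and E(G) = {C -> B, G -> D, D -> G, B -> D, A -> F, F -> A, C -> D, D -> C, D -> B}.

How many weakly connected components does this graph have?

From A: component {A, F}.
From B: component {B, C, D, G}.
From E: component {E}.
That's 3 components.

3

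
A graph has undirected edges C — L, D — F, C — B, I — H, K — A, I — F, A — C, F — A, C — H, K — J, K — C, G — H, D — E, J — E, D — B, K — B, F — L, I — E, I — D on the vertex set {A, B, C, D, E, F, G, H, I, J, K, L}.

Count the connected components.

1

From A: component {A, B, C, D, E, F, G, H, I, J, K, L}.
That's 1 component.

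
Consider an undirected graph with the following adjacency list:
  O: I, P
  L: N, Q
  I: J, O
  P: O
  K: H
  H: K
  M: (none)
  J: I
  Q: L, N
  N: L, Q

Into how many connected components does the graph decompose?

4

From H: component {H, K}.
From I: component {I, J, O, P}.
From L: component {L, N, Q}.
From M: component {M}.
That's 4 components.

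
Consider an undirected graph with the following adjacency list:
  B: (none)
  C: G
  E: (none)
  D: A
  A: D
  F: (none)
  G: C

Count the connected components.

5

From A: component {A, D}.
From B: component {B}.
From C: component {C, G}.
From E: component {E}.
From F: component {F}.
That's 5 components.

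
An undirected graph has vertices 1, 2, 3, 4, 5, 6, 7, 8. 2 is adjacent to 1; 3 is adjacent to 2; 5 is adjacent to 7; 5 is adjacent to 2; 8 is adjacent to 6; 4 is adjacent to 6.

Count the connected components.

2

From 1: component {1, 2, 3, 5, 7}.
From 4: component {4, 6, 8}.
That's 2 components.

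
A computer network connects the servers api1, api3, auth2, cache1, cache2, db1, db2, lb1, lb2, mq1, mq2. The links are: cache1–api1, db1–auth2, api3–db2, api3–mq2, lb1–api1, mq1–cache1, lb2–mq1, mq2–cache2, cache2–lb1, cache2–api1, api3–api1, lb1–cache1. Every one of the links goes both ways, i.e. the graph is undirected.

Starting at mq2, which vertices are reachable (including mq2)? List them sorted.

Start at mq2.
Its neighbours: api3, cache2.
Then their neighbours: api1, db2, lb1.
Then next layer: cache1.
Then next layer: mq1.
Then next layer: lb2.
Nothing further is reachable.

api1, api3, cache1, cache2, db2, lb1, lb2, mq1, mq2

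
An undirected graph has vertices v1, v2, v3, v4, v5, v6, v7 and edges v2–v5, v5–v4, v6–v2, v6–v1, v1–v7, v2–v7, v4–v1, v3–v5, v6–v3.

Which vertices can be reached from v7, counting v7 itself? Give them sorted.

Start at v7.
Its neighbours: v1, v2.
Then their neighbours: v4, v5, v6.
Then next layer: v3.
Every vertex is now reached.

v1, v2, v3, v4, v5, v6, v7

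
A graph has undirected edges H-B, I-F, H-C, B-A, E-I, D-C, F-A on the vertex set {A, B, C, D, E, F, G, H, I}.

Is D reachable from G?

No

G has no edges, so nothing is reachable from it.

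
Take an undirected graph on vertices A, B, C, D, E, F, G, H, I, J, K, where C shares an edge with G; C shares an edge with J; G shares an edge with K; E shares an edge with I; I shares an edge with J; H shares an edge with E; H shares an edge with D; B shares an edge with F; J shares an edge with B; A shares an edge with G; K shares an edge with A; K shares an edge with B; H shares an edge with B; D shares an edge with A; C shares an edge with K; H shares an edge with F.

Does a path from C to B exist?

Explore from C.
Distance 1: reach G, J, K.
Distance 2: reach A, B, I.
Found B.

Yes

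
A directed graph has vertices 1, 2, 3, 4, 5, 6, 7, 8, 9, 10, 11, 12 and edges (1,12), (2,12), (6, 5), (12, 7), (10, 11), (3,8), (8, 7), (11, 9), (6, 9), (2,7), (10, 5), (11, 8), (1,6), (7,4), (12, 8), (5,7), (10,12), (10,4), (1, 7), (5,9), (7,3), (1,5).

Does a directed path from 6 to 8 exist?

Yes

Explore from 6.
Distance 1: reach 5, 9.
Distance 2: reach 7.
Distance 3: reach 3, 4.
Distance 4: reach 8.
Found 8.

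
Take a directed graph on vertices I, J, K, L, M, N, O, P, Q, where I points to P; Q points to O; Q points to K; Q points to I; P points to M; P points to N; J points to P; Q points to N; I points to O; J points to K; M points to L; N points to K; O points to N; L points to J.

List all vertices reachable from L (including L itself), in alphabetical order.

J, K, L, M, N, P

Start at L.
Its neighbours: J.
Then their neighbours: K, P.
Then next layer: M, N.
Nothing further is reachable.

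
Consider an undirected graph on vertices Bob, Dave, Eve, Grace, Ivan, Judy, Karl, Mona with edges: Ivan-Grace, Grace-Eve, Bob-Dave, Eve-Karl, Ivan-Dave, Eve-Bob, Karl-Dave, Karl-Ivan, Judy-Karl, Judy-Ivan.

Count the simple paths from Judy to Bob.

12

Judy–Ivan–Dave–Bob
Judy–Ivan–Dave–Karl–Eve–Bob
Judy–Ivan–Grace–Eve–Bob
Judy–Ivan–Grace–Eve–Karl–Dave–Bob
Judy–Ivan–Karl–Dave–Bob
Judy–Ivan–Karl–Eve–Bob
Judy–Karl–Dave–Bob
Judy–Karl–Dave–Ivan–Grace–Eve–Bob
Judy–Karl–Eve–Bob
Judy–Karl–Eve–Grace–Ivan–Dave–Bob
Judy–Karl–Ivan–Dave–Bob
Judy–Karl–Ivan–Grace–Eve–Bob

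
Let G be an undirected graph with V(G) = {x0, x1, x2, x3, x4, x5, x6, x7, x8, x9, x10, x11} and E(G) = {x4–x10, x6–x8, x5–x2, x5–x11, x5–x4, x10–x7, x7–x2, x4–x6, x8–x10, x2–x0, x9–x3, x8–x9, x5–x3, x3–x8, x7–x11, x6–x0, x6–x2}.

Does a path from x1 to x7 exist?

No

x1 has no edges, so nothing is reachable from it.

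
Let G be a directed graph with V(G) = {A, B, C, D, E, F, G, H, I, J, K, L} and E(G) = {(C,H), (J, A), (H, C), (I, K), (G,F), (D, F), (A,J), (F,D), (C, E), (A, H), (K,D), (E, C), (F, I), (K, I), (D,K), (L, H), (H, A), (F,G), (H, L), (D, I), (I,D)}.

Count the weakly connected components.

3

From A: component {A, C, E, H, J, L}.
From B: component {B}.
From D: component {D, F, G, I, K}.
That's 3 components.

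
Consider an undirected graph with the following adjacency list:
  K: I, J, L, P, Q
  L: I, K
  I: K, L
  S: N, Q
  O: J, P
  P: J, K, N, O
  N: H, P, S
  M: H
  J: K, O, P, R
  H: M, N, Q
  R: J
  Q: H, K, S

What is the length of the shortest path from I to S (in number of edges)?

Distance 0: I.
Distance 1: K, L.
Distance 2: J, P, Q.
Distance 3: H, N, O, R, S — contains S.

3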